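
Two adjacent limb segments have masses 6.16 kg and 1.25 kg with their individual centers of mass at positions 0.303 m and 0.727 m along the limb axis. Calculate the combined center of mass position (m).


COM = (m1*x1 + m2*x2) / (m1 + m2)
COM = (6.16*0.303 + 1.25*0.727) / (6.16 + 1.25)
Numerator = 2.7752
Denominator = 7.4100
COM = 0.3745


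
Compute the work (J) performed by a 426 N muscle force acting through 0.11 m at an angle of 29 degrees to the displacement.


W = F * d * cos(theta)
theta = 29 deg = 0.5061 rad
cos(theta) = 0.8746
W = 426 * 0.11 * 0.8746
W = 40.9847


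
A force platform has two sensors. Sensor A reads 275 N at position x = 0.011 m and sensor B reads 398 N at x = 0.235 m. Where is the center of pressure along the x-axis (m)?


COP_x = (F1*x1 + F2*x2) / (F1 + F2)
COP_x = (275*0.011 + 398*0.235) / (275 + 398)
Numerator = 96.5550
Denominator = 673
COP_x = 0.1435


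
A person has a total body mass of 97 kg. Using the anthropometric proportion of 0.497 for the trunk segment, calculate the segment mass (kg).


m_segment = body_mass * fraction
m_segment = 97 * 0.497
m_segment = 48.2090


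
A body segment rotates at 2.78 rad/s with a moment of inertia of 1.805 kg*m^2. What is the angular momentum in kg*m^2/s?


L = I * omega
L = 1.805 * 2.78
L = 5.0179


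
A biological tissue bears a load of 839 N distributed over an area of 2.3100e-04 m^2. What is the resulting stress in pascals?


stress = F / A
stress = 839 / 2.3100e-04
stress = 3.6320e+06


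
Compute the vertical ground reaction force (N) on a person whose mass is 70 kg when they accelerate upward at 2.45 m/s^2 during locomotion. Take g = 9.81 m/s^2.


GRF = m * (g + a)
GRF = 70 * (9.81 + 2.45)
GRF = 70 * 12.2600
GRF = 858.2000


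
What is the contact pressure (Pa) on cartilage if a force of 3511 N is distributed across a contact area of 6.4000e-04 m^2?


P = F / A
P = 3511 / 6.4000e-04
P = 5.4859e+06


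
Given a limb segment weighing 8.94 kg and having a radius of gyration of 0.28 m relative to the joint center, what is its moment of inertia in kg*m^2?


I = m * k^2
I = 8.94 * 0.28^2
k^2 = 0.0784
I = 0.7009


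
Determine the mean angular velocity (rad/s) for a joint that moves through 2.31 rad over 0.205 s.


omega = delta_theta / delta_t
omega = 2.31 / 0.205
omega = 11.2683


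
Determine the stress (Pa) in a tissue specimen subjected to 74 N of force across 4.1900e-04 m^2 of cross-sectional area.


stress = F / A
stress = 74 / 4.1900e-04
stress = 176610.9785


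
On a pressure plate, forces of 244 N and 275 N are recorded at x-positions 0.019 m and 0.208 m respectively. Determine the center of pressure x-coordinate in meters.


COP_x = (F1*x1 + F2*x2) / (F1 + F2)
COP_x = (244*0.019 + 275*0.208) / (244 + 275)
Numerator = 61.8360
Denominator = 519
COP_x = 0.1191


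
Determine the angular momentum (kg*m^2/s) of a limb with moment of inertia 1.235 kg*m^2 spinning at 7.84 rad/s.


L = I * omega
L = 1.235 * 7.84
L = 9.6824


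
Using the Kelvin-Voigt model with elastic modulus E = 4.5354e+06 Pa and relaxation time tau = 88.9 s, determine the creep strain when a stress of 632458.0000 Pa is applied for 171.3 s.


epsilon(t) = (sigma/E) * (1 - exp(-t/tau))
sigma/E = 632458.0000 / 4.5354e+06 = 0.1394
exp(-t/tau) = exp(-171.3 / 88.9) = 0.1456
epsilon = 0.1394 * (1 - 0.1456)
epsilon = 0.1191


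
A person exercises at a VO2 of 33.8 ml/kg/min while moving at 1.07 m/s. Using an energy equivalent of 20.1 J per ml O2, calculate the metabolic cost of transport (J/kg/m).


Power per kg = VO2 * 20.1 / 60
Power per kg = 33.8 * 20.1 / 60 = 11.3230 W/kg
Cost = power_per_kg / speed
Cost = 11.3230 / 1.07
Cost = 10.5822


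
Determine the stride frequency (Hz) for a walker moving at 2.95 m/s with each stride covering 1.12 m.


f = v / stride_length
f = 2.95 / 1.12
f = 2.6339


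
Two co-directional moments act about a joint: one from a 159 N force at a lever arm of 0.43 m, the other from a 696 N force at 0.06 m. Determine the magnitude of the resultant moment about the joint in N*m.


M = F1 * d1 + F2 * d2
M = 159 * 0.43 + 696 * 0.06
M = 68.3700 + 41.7600
M = 110.1300


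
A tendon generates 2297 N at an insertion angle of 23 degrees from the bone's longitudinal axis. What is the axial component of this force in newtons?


F_eff = F_tendon * cos(theta)
theta = 23 deg = 0.4014 rad
cos(theta) = 0.9205
F_eff = 2297 * 0.9205
F_eff = 2114.3996


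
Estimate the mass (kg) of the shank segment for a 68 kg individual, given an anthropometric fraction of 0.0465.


m_segment = body_mass * fraction
m_segment = 68 * 0.0465
m_segment = 3.1620


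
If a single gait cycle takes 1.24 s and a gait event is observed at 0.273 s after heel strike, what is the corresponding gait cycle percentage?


pct = (event_time / cycle_time) * 100
pct = (0.273 / 1.24) * 100
ratio = 0.2202
pct = 22.0161


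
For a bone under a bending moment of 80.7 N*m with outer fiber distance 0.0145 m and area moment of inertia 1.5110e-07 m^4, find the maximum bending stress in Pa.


sigma = M * c / I
sigma = 80.7 * 0.0145 / 1.5110e-07
M * c = 1.1702
sigma = 7.7442e+06


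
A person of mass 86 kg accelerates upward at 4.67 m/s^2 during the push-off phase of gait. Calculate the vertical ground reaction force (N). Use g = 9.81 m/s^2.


GRF = m * (g + a)
GRF = 86 * (9.81 + 4.67)
GRF = 86 * 14.4800
GRF = 1245.2800


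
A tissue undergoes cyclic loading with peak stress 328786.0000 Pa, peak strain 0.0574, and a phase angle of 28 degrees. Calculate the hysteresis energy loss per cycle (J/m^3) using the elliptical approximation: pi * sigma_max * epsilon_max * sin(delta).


E_loss = pi * sigma_max * epsilon_max * sin(delta)
delta = 28 deg = 0.4887 rad
sin(delta) = 0.4695
E_loss = pi * 328786.0000 * 0.0574 * 0.4695
E_loss = 27834.5608


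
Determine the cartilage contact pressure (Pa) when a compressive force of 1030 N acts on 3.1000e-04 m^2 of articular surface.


P = F / A
P = 1030 / 3.1000e-04
P = 3.3226e+06


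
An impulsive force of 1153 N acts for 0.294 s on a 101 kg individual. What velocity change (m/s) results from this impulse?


J = F * dt = 1153 * 0.294 = 338.9820 N*s
delta_v = J / m
delta_v = 338.9820 / 101
delta_v = 3.3563


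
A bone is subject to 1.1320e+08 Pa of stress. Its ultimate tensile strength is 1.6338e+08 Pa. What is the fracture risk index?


FRI = applied / ultimate
FRI = 1.1320e+08 / 1.6338e+08
FRI = 0.6929


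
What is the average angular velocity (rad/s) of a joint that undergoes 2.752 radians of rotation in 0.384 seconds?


omega = delta_theta / delta_t
omega = 2.752 / 0.384
omega = 7.1667


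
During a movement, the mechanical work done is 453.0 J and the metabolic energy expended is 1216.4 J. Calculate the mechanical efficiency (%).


eta = (W_mech / E_meta) * 100
eta = (453.0 / 1216.4) * 100
ratio = 0.3724
eta = 37.2410


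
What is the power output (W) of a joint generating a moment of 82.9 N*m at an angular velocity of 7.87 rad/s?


P = M * omega
P = 82.9 * 7.87
P = 652.4230


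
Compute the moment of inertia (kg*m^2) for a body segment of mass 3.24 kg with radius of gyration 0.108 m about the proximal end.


I = m * k^2
I = 3.24 * 0.108^2
k^2 = 0.0117
I = 0.0378


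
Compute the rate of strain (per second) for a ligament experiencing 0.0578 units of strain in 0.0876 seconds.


strain_rate = delta_strain / delta_t
strain_rate = 0.0578 / 0.0876
strain_rate = 0.6598


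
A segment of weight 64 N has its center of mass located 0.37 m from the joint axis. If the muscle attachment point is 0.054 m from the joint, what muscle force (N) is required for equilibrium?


F_muscle = W * d_load / d_muscle
F_muscle = 64 * 0.37 / 0.054
Numerator = 23.6800
F_muscle = 438.5185


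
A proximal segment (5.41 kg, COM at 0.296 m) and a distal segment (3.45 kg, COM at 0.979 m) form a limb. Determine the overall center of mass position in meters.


COM = (m1*x1 + m2*x2) / (m1 + m2)
COM = (5.41*0.296 + 3.45*0.979) / (5.41 + 3.45)
Numerator = 4.9789
Denominator = 8.8600
COM = 0.5620


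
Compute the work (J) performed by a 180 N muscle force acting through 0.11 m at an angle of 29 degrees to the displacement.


W = F * d * cos(theta)
theta = 29 deg = 0.5061 rad
cos(theta) = 0.8746
W = 180 * 0.11 * 0.8746
W = 17.3175


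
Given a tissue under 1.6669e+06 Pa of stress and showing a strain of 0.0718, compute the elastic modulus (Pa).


E = stress / strain
E = 1.6669e+06 / 0.0718
E = 2.3216e+07


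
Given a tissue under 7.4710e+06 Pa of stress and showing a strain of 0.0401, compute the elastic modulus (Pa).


E = stress / strain
E = 7.4710e+06 / 0.0401
E = 1.8631e+08


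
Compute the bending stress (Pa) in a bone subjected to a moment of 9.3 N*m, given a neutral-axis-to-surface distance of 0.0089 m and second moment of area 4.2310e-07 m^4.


sigma = M * c / I
sigma = 9.3 * 0.0089 / 4.2310e-07
M * c = 0.0828
sigma = 195627.5112


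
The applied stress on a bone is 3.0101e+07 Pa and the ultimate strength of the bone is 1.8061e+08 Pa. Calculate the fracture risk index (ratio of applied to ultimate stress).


FRI = applied / ultimate
FRI = 3.0101e+07 / 1.8061e+08
FRI = 0.1667


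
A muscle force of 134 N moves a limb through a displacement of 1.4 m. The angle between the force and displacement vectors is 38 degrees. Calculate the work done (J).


W = F * d * cos(theta)
theta = 38 deg = 0.6632 rad
cos(theta) = 0.7880
W = 134 * 1.4 * 0.7880
W = 147.8308


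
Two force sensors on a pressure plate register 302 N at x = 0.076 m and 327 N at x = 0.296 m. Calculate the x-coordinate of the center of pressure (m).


COP_x = (F1*x1 + F2*x2) / (F1 + F2)
COP_x = (302*0.076 + 327*0.296) / (302 + 327)
Numerator = 119.7440
Denominator = 629
COP_x = 0.1904


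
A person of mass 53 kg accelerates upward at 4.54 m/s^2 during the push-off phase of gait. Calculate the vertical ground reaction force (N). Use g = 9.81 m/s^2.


GRF = m * (g + a)
GRF = 53 * (9.81 + 4.54)
GRF = 53 * 14.3500
GRF = 760.5500


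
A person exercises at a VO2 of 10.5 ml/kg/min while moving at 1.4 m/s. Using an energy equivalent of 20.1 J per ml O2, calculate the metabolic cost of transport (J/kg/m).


Power per kg = VO2 * 20.1 / 60
Power per kg = 10.5 * 20.1 / 60 = 3.5175 W/kg
Cost = power_per_kg / speed
Cost = 3.5175 / 1.4
Cost = 2.5125


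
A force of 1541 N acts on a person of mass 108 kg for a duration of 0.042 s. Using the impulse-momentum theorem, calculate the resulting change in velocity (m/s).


J = F * dt = 1541 * 0.042 = 64.7220 N*s
delta_v = J / m
delta_v = 64.7220 / 108
delta_v = 0.5993


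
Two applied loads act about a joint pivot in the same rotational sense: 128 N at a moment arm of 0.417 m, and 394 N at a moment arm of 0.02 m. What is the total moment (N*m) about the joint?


M = F1 * d1 + F2 * d2
M = 128 * 0.417 + 394 * 0.02
M = 53.3760 + 7.8800
M = 61.2560


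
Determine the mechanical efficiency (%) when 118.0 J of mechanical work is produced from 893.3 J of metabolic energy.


eta = (W_mech / E_meta) * 100
eta = (118.0 / 893.3) * 100
ratio = 0.1321
eta = 13.2094


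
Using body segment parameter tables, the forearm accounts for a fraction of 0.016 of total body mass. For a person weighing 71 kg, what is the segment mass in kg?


m_segment = body_mass * fraction
m_segment = 71 * 0.016
m_segment = 1.1360


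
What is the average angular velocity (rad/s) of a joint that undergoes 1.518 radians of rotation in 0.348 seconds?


omega = delta_theta / delta_t
omega = 1.518 / 0.348
omega = 4.3621


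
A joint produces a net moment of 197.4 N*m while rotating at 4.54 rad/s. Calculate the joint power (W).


P = M * omega
P = 197.4 * 4.54
P = 896.1960


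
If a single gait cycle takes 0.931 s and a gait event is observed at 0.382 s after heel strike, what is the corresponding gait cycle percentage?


pct = (event_time / cycle_time) * 100
pct = (0.382 / 0.931) * 100
ratio = 0.4103
pct = 41.0311


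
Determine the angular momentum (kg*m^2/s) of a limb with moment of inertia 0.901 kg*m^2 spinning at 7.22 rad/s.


L = I * omega
L = 0.901 * 7.22
L = 6.5052


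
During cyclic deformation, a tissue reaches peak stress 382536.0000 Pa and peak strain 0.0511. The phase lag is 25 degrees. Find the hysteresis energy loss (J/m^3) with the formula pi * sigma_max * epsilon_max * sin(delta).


E_loss = pi * sigma_max * epsilon_max * sin(delta)
delta = 25 deg = 0.4363 rad
sin(delta) = 0.4226
E_loss = pi * 382536.0000 * 0.0511 * 0.4226
E_loss = 25953.2258


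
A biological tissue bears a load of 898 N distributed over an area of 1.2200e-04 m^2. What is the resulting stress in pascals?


stress = F / A
stress = 898 / 1.2200e-04
stress = 7.3607e+06


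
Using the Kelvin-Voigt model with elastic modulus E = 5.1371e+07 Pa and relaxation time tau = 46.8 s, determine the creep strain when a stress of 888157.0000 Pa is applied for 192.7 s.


epsilon(t) = (sigma/E) * (1 - exp(-t/tau))
sigma/E = 888157.0000 / 5.1371e+07 = 0.0173
exp(-t/tau) = exp(-192.7 / 46.8) = 0.0163
epsilon = 0.0173 * (1 - 0.0163)
epsilon = 0.0170


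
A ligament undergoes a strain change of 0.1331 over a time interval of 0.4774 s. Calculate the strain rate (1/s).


strain_rate = delta_strain / delta_t
strain_rate = 0.1331 / 0.4774
strain_rate = 0.2788


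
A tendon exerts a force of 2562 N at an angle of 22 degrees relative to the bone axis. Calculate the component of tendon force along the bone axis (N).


F_eff = F_tendon * cos(theta)
theta = 22 deg = 0.3840 rad
cos(theta) = 0.9272
F_eff = 2562 * 0.9272
F_eff = 2375.4450


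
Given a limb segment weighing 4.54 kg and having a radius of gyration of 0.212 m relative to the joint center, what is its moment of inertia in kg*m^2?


I = m * k^2
I = 4.54 * 0.212^2
k^2 = 0.0449
I = 0.2040


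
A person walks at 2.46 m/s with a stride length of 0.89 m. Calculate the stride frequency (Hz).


f = v / stride_length
f = 2.46 / 0.89
f = 2.7640


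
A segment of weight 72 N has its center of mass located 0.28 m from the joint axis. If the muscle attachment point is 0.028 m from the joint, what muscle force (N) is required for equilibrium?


F_muscle = W * d_load / d_muscle
F_muscle = 72 * 0.28 / 0.028
Numerator = 20.1600
F_muscle = 720.0000


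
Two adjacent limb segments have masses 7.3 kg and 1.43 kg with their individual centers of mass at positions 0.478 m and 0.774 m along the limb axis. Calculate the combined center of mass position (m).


COM = (m1*x1 + m2*x2) / (m1 + m2)
COM = (7.3*0.478 + 1.43*0.774) / (7.3 + 1.43)
Numerator = 4.5962
Denominator = 8.7300
COM = 0.5265


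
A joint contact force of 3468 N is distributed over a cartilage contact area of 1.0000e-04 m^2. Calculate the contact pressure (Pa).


P = F / A
P = 3468 / 1.0000e-04
P = 3.4680e+07


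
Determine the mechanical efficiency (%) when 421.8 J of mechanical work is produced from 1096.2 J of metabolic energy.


eta = (W_mech / E_meta) * 100
eta = (421.8 / 1096.2) * 100
ratio = 0.3848
eta = 38.4784


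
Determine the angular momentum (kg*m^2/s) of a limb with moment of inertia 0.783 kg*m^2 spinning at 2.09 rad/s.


L = I * omega
L = 0.783 * 2.09
L = 1.6365


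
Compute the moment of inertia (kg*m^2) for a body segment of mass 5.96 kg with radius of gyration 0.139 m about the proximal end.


I = m * k^2
I = 5.96 * 0.139^2
k^2 = 0.0193
I = 0.1152


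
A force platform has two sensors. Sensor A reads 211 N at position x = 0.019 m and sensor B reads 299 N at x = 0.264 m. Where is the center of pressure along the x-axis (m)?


COP_x = (F1*x1 + F2*x2) / (F1 + F2)
COP_x = (211*0.019 + 299*0.264) / (211 + 299)
Numerator = 82.9450
Denominator = 510
COP_x = 0.1626


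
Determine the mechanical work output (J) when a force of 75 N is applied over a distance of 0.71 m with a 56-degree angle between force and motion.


W = F * d * cos(theta)
theta = 56 deg = 0.9774 rad
cos(theta) = 0.5592
W = 75 * 0.71 * 0.5592
W = 29.7770


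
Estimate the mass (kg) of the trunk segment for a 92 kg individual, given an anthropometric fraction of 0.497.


m_segment = body_mass * fraction
m_segment = 92 * 0.497
m_segment = 45.7240


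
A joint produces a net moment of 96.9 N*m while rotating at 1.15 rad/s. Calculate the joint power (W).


P = M * omega
P = 96.9 * 1.15
P = 111.4350


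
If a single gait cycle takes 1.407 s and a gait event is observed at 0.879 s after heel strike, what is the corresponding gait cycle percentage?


pct = (event_time / cycle_time) * 100
pct = (0.879 / 1.407) * 100
ratio = 0.6247
pct = 62.4733


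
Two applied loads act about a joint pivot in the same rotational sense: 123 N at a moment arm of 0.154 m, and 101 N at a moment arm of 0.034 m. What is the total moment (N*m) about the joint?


M = F1 * d1 + F2 * d2
M = 123 * 0.154 + 101 * 0.034
M = 18.9420 + 3.4340
M = 22.3760


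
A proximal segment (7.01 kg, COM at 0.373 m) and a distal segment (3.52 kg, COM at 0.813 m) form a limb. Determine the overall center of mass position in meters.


COM = (m1*x1 + m2*x2) / (m1 + m2)
COM = (7.01*0.373 + 3.52*0.813) / (7.01 + 3.52)
Numerator = 5.4765
Denominator = 10.5300
COM = 0.5201


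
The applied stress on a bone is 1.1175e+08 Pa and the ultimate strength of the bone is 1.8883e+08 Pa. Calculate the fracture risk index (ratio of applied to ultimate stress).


FRI = applied / ultimate
FRI = 1.1175e+08 / 1.8883e+08
FRI = 0.5918


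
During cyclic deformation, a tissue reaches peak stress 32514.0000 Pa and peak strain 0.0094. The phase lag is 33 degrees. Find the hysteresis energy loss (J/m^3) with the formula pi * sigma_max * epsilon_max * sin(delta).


E_loss = pi * sigma_max * epsilon_max * sin(delta)
delta = 33 deg = 0.5760 rad
sin(delta) = 0.5446
E_loss = pi * 32514.0000 * 0.0094 * 0.5446
E_loss = 522.9461


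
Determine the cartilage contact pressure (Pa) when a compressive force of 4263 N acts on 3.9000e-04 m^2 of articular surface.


P = F / A
P = 4263 / 3.9000e-04
P = 1.0931e+07


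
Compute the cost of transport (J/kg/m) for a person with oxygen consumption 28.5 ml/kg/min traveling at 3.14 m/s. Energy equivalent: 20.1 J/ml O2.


Power per kg = VO2 * 20.1 / 60
Power per kg = 28.5 * 20.1 / 60 = 9.5475 W/kg
Cost = power_per_kg / speed
Cost = 9.5475 / 3.14
Cost = 3.0406


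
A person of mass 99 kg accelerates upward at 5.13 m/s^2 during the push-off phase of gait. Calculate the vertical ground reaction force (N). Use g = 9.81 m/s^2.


GRF = m * (g + a)
GRF = 99 * (9.81 + 5.13)
GRF = 99 * 14.9400
GRF = 1479.0600


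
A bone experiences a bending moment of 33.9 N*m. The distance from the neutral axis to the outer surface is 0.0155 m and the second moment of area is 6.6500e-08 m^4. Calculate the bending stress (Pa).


sigma = M * c / I
sigma = 33.9 * 0.0155 / 6.6500e-08
M * c = 0.5254
sigma = 7.9015e+06


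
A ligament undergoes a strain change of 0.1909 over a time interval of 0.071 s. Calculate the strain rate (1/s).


strain_rate = delta_strain / delta_t
strain_rate = 0.1909 / 0.071
strain_rate = 2.6887


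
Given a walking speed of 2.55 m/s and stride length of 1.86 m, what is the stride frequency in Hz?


f = v / stride_length
f = 2.55 / 1.86
f = 1.3710


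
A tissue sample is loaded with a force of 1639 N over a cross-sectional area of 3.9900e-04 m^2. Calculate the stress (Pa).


stress = F / A
stress = 1639 / 3.9900e-04
stress = 4.1078e+06


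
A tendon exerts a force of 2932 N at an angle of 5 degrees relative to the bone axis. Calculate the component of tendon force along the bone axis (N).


F_eff = F_tendon * cos(theta)
theta = 5 deg = 0.0873 rad
cos(theta) = 0.9962
F_eff = 2932 * 0.9962
F_eff = 2920.8429


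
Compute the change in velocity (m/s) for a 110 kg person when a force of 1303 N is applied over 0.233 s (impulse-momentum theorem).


J = F * dt = 1303 * 0.233 = 303.5990 N*s
delta_v = J / m
delta_v = 303.5990 / 110
delta_v = 2.7600


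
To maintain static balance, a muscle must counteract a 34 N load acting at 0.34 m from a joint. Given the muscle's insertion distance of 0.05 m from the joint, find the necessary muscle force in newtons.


F_muscle = W * d_load / d_muscle
F_muscle = 34 * 0.34 / 0.05
Numerator = 11.5600
F_muscle = 231.2000


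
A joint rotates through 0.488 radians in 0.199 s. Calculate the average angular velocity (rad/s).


omega = delta_theta / delta_t
omega = 0.488 / 0.199
omega = 2.4523


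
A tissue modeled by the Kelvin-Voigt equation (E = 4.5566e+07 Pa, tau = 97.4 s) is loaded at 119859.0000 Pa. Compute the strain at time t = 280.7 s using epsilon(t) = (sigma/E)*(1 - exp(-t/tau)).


epsilon(t) = (sigma/E) * (1 - exp(-t/tau))
sigma/E = 119859.0000 / 4.5566e+07 = 0.0026
exp(-t/tau) = exp(-280.7 / 97.4) = 0.0560
epsilon = 0.0026 * (1 - 0.0560)
epsilon = 0.0025


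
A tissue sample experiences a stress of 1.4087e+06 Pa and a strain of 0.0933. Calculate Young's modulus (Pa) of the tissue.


E = stress / strain
E = 1.4087e+06 / 0.0933
E = 1.5099e+07


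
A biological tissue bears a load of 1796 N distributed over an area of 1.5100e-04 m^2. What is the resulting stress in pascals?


stress = F / A
stress = 1796 / 1.5100e-04
stress = 1.1894e+07


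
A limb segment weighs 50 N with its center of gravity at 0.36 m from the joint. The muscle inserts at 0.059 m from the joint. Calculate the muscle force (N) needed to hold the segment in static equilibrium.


F_muscle = W * d_load / d_muscle
F_muscle = 50 * 0.36 / 0.059
Numerator = 18.0000
F_muscle = 305.0847


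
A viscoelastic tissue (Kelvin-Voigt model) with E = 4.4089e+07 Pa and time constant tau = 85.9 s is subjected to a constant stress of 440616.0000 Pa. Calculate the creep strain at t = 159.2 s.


epsilon(t) = (sigma/E) * (1 - exp(-t/tau))
sigma/E = 440616.0000 / 4.4089e+07 = 0.0100
exp(-t/tau) = exp(-159.2 / 85.9) = 0.1567
epsilon = 0.0100 * (1 - 0.1567)
epsilon = 0.0084


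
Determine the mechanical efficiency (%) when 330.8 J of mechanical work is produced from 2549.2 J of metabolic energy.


eta = (W_mech / E_meta) * 100
eta = (330.8 / 2549.2) * 100
ratio = 0.1298
eta = 12.9766


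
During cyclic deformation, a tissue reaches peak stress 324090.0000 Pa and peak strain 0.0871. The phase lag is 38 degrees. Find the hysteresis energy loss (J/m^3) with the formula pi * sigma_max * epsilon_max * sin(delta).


E_loss = pi * sigma_max * epsilon_max * sin(delta)
delta = 38 deg = 0.6632 rad
sin(delta) = 0.6157
E_loss = pi * 324090.0000 * 0.0871 * 0.6157
E_loss = 54597.8621


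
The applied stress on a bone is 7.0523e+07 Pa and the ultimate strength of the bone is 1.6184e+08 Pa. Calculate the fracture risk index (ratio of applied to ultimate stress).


FRI = applied / ultimate
FRI = 7.0523e+07 / 1.6184e+08
FRI = 0.4358


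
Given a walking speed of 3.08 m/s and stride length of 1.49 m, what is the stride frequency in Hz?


f = v / stride_length
f = 3.08 / 1.49
f = 2.0671


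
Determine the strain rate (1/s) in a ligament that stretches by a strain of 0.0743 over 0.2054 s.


strain_rate = delta_strain / delta_t
strain_rate = 0.0743 / 0.2054
strain_rate = 0.3617


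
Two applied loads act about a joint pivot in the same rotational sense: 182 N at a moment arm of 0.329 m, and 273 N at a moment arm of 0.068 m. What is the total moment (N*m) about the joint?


M = F1 * d1 + F2 * d2
M = 182 * 0.329 + 273 * 0.068
M = 59.8780 + 18.5640
M = 78.4420


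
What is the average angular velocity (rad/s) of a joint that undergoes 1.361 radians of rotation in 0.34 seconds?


omega = delta_theta / delta_t
omega = 1.361 / 0.34
omega = 4.0029


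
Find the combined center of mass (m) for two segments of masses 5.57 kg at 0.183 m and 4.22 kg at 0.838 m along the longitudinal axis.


COM = (m1*x1 + m2*x2) / (m1 + m2)
COM = (5.57*0.183 + 4.22*0.838) / (5.57 + 4.22)
Numerator = 4.5557
Denominator = 9.7900
COM = 0.4653


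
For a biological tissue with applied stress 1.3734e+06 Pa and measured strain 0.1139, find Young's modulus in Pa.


E = stress / strain
E = 1.3734e+06 / 0.1139
E = 1.2058e+07


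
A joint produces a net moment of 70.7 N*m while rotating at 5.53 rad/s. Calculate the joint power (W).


P = M * omega
P = 70.7 * 5.53
P = 390.9710


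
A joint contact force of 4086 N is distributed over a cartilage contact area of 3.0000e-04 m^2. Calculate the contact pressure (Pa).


P = F / A
P = 4086 / 3.0000e-04
P = 1.3620e+07


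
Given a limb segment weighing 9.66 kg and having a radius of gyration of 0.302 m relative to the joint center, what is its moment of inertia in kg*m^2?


I = m * k^2
I = 9.66 * 0.302^2
k^2 = 0.0912
I = 0.8810


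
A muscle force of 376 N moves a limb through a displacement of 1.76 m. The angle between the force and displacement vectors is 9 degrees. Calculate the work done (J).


W = F * d * cos(theta)
theta = 9 deg = 0.1571 rad
cos(theta) = 0.9877
W = 376 * 1.76 * 0.9877
W = 653.6126


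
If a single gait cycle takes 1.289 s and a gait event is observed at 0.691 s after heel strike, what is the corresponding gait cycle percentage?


pct = (event_time / cycle_time) * 100
pct = (0.691 / 1.289) * 100
ratio = 0.5361
pct = 53.6074


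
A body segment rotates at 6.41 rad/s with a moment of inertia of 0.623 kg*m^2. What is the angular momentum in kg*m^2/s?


L = I * omega
L = 0.623 * 6.41
L = 3.9934


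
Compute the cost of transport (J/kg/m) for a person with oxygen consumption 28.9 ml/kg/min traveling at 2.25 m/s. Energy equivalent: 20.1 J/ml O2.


Power per kg = VO2 * 20.1 / 60
Power per kg = 28.9 * 20.1 / 60 = 9.6815 W/kg
Cost = power_per_kg / speed
Cost = 9.6815 / 2.25
Cost = 4.3029


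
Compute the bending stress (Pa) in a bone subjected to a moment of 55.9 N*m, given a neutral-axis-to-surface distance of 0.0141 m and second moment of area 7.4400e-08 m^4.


sigma = M * c / I
sigma = 55.9 * 0.0141 / 7.4400e-08
M * c = 0.7882
sigma = 1.0594e+07


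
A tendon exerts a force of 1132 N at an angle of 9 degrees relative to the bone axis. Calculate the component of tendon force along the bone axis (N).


F_eff = F_tendon * cos(theta)
theta = 9 deg = 0.1571 rad
cos(theta) = 0.9877
F_eff = 1132 * 0.9877
F_eff = 1118.0632


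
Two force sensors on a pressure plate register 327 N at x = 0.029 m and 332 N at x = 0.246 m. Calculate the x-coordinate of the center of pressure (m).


COP_x = (F1*x1 + F2*x2) / (F1 + F2)
COP_x = (327*0.029 + 332*0.246) / (327 + 332)
Numerator = 91.1550
Denominator = 659
COP_x = 0.1383


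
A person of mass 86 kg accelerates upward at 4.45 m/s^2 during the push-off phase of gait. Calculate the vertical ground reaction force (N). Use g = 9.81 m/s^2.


GRF = m * (g + a)
GRF = 86 * (9.81 + 4.45)
GRF = 86 * 14.2600
GRF = 1226.3600


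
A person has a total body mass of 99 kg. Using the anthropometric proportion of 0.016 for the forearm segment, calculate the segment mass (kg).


m_segment = body_mass * fraction
m_segment = 99 * 0.016
m_segment = 1.5840


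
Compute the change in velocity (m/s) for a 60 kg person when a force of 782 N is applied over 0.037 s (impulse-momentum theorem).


J = F * dt = 782 * 0.037 = 28.9340 N*s
delta_v = J / m
delta_v = 28.9340 / 60
delta_v = 0.4822


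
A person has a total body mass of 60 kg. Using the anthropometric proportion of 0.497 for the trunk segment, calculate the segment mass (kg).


m_segment = body_mass * fraction
m_segment = 60 * 0.497
m_segment = 29.8200


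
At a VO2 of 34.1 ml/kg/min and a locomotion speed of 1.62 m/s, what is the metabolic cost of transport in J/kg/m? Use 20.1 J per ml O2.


Power per kg = VO2 * 20.1 / 60
Power per kg = 34.1 * 20.1 / 60 = 11.4235 W/kg
Cost = power_per_kg / speed
Cost = 11.4235 / 1.62
Cost = 7.0515


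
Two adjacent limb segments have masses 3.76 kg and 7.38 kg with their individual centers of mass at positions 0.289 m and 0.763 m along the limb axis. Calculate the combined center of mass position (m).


COM = (m1*x1 + m2*x2) / (m1 + m2)
COM = (3.76*0.289 + 7.38*0.763) / (3.76 + 7.38)
Numerator = 6.7176
Denominator = 11.1400
COM = 0.6030


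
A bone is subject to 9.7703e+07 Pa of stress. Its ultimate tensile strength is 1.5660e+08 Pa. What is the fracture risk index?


FRI = applied / ultimate
FRI = 9.7703e+07 / 1.5660e+08
FRI = 0.6239


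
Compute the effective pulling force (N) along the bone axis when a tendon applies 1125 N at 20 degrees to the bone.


F_eff = F_tendon * cos(theta)
theta = 20 deg = 0.3491 rad
cos(theta) = 0.9397
F_eff = 1125 * 0.9397
F_eff = 1057.1542


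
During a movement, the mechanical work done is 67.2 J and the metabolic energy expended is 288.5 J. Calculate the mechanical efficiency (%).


eta = (W_mech / E_meta) * 100
eta = (67.2 / 288.5) * 100
ratio = 0.2329
eta = 23.2929


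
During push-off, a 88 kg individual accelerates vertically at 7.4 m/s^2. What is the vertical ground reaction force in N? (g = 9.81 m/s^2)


GRF = m * (g + a)
GRF = 88 * (9.81 + 7.4)
GRF = 88 * 17.2100
GRF = 1514.4800


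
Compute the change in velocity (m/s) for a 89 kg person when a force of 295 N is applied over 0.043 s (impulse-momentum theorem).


J = F * dt = 295 * 0.043 = 12.6850 N*s
delta_v = J / m
delta_v = 12.6850 / 89
delta_v = 0.1425


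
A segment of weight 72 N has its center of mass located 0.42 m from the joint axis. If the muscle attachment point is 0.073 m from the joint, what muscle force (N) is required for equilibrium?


F_muscle = W * d_load / d_muscle
F_muscle = 72 * 0.42 / 0.073
Numerator = 30.2400
F_muscle = 414.2466


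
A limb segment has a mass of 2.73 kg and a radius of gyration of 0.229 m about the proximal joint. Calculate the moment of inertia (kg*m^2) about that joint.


I = m * k^2
I = 2.73 * 0.229^2
k^2 = 0.0524
I = 0.1432


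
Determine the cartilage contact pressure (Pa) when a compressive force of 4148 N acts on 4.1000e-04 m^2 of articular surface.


P = F / A
P = 4148 / 4.1000e-04
P = 1.0117e+07


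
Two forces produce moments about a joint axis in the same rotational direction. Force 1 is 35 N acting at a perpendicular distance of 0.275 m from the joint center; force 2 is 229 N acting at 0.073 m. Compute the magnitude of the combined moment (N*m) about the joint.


M = F1 * d1 + F2 * d2
M = 35 * 0.275 + 229 * 0.073
M = 9.6250 + 16.7170
M = 26.3420


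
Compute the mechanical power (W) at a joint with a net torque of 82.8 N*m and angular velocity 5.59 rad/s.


P = M * omega
P = 82.8 * 5.59
P = 462.8520


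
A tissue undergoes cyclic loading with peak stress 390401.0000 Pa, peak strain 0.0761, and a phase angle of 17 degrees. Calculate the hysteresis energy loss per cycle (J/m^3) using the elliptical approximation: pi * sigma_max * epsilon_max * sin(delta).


E_loss = pi * sigma_max * epsilon_max * sin(delta)
delta = 17 deg = 0.2967 rad
sin(delta) = 0.2924
E_loss = pi * 390401.0000 * 0.0761 * 0.2924
E_loss = 27288.5708


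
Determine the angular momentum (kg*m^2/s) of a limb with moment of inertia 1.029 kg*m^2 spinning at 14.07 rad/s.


L = I * omega
L = 1.029 * 14.07
L = 14.4780


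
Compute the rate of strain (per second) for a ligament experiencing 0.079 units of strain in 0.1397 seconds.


strain_rate = delta_strain / delta_t
strain_rate = 0.079 / 0.1397
strain_rate = 0.5655


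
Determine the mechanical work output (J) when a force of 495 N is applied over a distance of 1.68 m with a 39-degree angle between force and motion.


W = F * d * cos(theta)
theta = 39 deg = 0.6807 rad
cos(theta) = 0.7771
W = 495 * 1.68 * 0.7771
W = 646.2746


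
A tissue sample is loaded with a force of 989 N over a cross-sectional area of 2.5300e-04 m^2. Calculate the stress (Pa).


stress = F / A
stress = 989 / 2.5300e-04
stress = 3.9091e+06


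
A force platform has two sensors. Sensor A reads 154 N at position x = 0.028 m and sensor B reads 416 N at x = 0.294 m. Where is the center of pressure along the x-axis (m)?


COP_x = (F1*x1 + F2*x2) / (F1 + F2)
COP_x = (154*0.028 + 416*0.294) / (154 + 416)
Numerator = 126.6160
Denominator = 570
COP_x = 0.2221


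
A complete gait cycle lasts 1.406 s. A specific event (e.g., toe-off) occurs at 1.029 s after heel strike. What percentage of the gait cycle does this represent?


pct = (event_time / cycle_time) * 100
pct = (1.029 / 1.406) * 100
ratio = 0.7319
pct = 73.1863


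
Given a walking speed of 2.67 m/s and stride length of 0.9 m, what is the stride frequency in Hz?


f = v / stride_length
f = 2.67 / 0.9
f = 2.9667


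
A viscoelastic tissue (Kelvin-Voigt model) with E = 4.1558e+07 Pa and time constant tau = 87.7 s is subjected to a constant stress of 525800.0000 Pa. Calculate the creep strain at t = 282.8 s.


epsilon(t) = (sigma/E) * (1 - exp(-t/tau))
sigma/E = 525800.0000 / 4.1558e+07 = 0.0127
exp(-t/tau) = exp(-282.8 / 87.7) = 0.0398
epsilon = 0.0127 * (1 - 0.0398)
epsilon = 0.0121


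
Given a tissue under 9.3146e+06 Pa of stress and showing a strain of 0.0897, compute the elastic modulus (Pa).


E = stress / strain
E = 9.3146e+06 / 0.0897
E = 1.0384e+08


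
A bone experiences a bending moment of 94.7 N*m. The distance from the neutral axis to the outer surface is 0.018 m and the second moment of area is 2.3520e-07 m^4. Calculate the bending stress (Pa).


sigma = M * c / I
sigma = 94.7 * 0.018 / 2.3520e-07
M * c = 1.7046
sigma = 7.2474e+06


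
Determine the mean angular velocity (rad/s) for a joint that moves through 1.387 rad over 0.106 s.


omega = delta_theta / delta_t
omega = 1.387 / 0.106
omega = 13.0849


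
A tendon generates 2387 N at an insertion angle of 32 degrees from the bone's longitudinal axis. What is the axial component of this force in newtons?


F_eff = F_tendon * cos(theta)
theta = 32 deg = 0.5585 rad
cos(theta) = 0.8480
F_eff = 2387 * 0.8480
F_eff = 2024.2908


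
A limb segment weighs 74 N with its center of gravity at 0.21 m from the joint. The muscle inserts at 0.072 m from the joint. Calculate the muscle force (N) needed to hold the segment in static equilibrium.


F_muscle = W * d_load / d_muscle
F_muscle = 74 * 0.21 / 0.072
Numerator = 15.5400
F_muscle = 215.8333


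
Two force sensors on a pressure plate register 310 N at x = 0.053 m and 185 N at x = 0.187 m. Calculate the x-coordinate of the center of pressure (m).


COP_x = (F1*x1 + F2*x2) / (F1 + F2)
COP_x = (310*0.053 + 185*0.187) / (310 + 185)
Numerator = 51.0250
Denominator = 495
COP_x = 0.1031


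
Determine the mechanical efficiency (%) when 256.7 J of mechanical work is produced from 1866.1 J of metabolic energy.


eta = (W_mech / E_meta) * 100
eta = (256.7 / 1866.1) * 100
ratio = 0.1376
eta = 13.7560


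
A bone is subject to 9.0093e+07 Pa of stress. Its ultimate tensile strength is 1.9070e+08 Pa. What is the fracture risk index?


FRI = applied / ultimate
FRI = 9.0093e+07 / 1.9070e+08
FRI = 0.4724


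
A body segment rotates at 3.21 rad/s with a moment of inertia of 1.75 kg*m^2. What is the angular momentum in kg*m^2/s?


L = I * omega
L = 1.75 * 3.21
L = 5.6175


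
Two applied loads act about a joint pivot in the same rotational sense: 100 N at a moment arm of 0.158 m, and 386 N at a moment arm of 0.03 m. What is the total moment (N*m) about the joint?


M = F1 * d1 + F2 * d2
M = 100 * 0.158 + 386 * 0.03
M = 15.8000 + 11.5800
M = 27.3800


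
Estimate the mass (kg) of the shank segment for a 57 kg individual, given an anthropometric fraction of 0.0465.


m_segment = body_mass * fraction
m_segment = 57 * 0.0465
m_segment = 2.6505


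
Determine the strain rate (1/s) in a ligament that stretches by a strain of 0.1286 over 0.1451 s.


strain_rate = delta_strain / delta_t
strain_rate = 0.1286 / 0.1451
strain_rate = 0.8863


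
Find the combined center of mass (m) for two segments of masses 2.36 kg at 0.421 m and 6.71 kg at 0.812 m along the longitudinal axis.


COM = (m1*x1 + m2*x2) / (m1 + m2)
COM = (2.36*0.421 + 6.71*0.812) / (2.36 + 6.71)
Numerator = 6.4421
Denominator = 9.0700
COM = 0.7103


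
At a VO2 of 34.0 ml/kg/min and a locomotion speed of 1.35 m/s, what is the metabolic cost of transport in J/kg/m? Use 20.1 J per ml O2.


Power per kg = VO2 * 20.1 / 60
Power per kg = 34.0 * 20.1 / 60 = 11.3900 W/kg
Cost = power_per_kg / speed
Cost = 11.3900 / 1.35
Cost = 8.4370


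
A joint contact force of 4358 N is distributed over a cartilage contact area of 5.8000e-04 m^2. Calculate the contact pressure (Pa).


P = F / A
P = 4358 / 5.8000e-04
P = 7.5138e+06


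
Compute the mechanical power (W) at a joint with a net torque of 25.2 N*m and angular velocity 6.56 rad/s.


P = M * omega
P = 25.2 * 6.56
P = 165.3120


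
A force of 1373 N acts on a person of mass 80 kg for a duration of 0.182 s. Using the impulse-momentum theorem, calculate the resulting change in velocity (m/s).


J = F * dt = 1373 * 0.182 = 249.8860 N*s
delta_v = J / m
delta_v = 249.8860 / 80
delta_v = 3.1236


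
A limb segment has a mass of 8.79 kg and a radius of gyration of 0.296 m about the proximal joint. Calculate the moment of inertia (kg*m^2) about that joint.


I = m * k^2
I = 8.79 * 0.296^2
k^2 = 0.0876
I = 0.7701


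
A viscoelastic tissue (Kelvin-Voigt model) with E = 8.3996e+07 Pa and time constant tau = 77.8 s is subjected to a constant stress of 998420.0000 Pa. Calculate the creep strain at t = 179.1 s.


epsilon(t) = (sigma/E) * (1 - exp(-t/tau))
sigma/E = 998420.0000 / 8.3996e+07 = 0.0119
exp(-t/tau) = exp(-179.1 / 77.8) = 0.1001
epsilon = 0.0119 * (1 - 0.1001)
epsilon = 0.0107


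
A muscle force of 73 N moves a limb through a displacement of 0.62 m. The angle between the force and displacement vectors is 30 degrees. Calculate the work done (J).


W = F * d * cos(theta)
theta = 30 deg = 0.5236 rad
cos(theta) = 0.8660
W = 73 * 0.62 * 0.8660
W = 39.1963


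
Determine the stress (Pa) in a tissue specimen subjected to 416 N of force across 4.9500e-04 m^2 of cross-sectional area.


stress = F / A
stress = 416 / 4.9500e-04
stress = 840404.0404


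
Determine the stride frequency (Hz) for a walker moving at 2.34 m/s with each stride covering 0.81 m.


f = v / stride_length
f = 2.34 / 0.81
f = 2.8889


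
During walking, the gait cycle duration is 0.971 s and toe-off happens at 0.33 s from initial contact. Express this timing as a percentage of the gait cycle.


pct = (event_time / cycle_time) * 100
pct = (0.33 / 0.971) * 100
ratio = 0.3399
pct = 33.9856


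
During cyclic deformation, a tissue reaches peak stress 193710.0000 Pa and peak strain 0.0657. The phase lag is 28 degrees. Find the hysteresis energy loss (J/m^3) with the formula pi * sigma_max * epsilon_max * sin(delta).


E_loss = pi * sigma_max * epsilon_max * sin(delta)
delta = 28 deg = 0.4887 rad
sin(delta) = 0.4695
E_loss = pi * 193710.0000 * 0.0657 * 0.4695
E_loss = 18770.5317


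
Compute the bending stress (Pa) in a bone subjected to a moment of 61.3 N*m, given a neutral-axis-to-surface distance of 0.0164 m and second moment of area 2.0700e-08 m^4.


sigma = M * c / I
sigma = 61.3 * 0.0164 / 2.0700e-08
M * c = 1.0053
sigma = 4.8566e+07


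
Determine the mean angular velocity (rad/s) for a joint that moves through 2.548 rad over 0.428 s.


omega = delta_theta / delta_t
omega = 2.548 / 0.428
omega = 5.9533


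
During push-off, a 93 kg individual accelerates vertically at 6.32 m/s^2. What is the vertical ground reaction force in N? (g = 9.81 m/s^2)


GRF = m * (g + a)
GRF = 93 * (9.81 + 6.32)
GRF = 93 * 16.1300
GRF = 1500.0900


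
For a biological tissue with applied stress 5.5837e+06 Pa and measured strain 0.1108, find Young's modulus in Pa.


E = stress / strain
E = 5.5837e+06 / 0.1108
E = 5.0394e+07
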